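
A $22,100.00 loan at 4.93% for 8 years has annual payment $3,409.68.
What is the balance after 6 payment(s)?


Formula: Balance = PV*(1+r)^k - PMT*((1+r)^k - 1)/r
Growth: (1 + 0.0493)^6 = 1.334744
Accumulated factor: ((1+r)^k - 1)/r = 6.789943
Balance = $22,100.00 * 1.334744 - $3,409.68 * 6.789943
Balance = $6,346.31

$6,346.31


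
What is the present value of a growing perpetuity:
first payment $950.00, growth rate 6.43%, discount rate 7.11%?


Formula: PV = C / (r - g)
Spread: r - g = 0.0711 - 0.0643 = 0.0068
Substituting: PV = $950.00 / 0.0068
PV = $139,705.88

$139,705.88


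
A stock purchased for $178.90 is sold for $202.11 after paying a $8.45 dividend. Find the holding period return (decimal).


Formula: HPR = (P1 - P0 + D) / P0
Gain: $202.11 - $178.90 + $8.45 = $31.66
HPR = $31.66 / $178.90 = 0.177

0.177


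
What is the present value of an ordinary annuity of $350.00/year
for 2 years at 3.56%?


Formula: PV = PMT * (1 - (1+r)^(-n)) / r
Discount factor: (1 + 0.0356)^(-2) = 0.932429
Bracket: 1 - 0.932429 = 0.067571
PV = $350.00 * 0.067571 / 0.0356 = $664.32

$664.32


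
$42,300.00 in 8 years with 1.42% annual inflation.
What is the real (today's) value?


Formula: Real value = nominal / (1 + inflation)^years
Price level: (1 + 0.0142)^8 = 1.119409
Real value = $42,300.00 / 1.119409 = $37,787.79

$37,787.79


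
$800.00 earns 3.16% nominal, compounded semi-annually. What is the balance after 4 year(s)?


Formula: FV = P * (1 + r/m)^(m*t)
Period rate: r/m = 0.0316 / 2 = 0.0158
Total periods: m*t = 2 * 4 = 8
Growth factor: (1 + 0.0158)^8 = 1.133615
FV = $800.00 * 1.133615 = $906.89

$906.89


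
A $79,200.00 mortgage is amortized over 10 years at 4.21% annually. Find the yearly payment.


Formula: PMT = PV * r / (1 - (1+r)^(-n))
Denominator: 1 - (1 + 0.0421)^(-10) = 0.337927
Numerator: $79,200.00 * 0.0421 = 3334.32
PMT = 3334.32 / 0.337927 = $9,866.99

$9,866.99


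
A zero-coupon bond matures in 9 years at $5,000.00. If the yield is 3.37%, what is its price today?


Formula: Price = FV / (1 + r)^n
Substituting: Price = $5,000.00 / (1 + 0.0337)^9
Discount factor: (1.0337)^9 = 1.347568
Price = $5,000.00 / 1.347568 = $3,710.39

$3,710.39


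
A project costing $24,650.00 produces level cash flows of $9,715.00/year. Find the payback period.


Formula: Payback = investment / annual cash flow
Substituting: Payback = $24,650.00 / $9,715.00
Payback = 2.5373 years

2.5373 years


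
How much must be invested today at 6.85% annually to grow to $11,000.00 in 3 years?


Formula: PV = FV / (1 + r)^n
Substituting: PV = $11,000.00 / (1 + 0.0685)^3
Discount factor: (1.0685)^3 = 1.219898
PV = $11,000.00 / 1.219898 = $9,017.15

$9,017.15


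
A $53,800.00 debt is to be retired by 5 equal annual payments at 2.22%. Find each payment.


Formula: PMT = PV * r / (1 - (1+r)^(-n))
Denominator: 1 - (1 + 0.0222)^(-5) = 0.103974
Numerator: $53,800.00 * 0.0222 = 1194.36
PMT = 1194.36 / 0.103974 = $11,487.10

$11,487.10


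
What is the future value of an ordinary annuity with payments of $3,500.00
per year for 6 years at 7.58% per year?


Formula: FV = PMT * ((1+r)^n - 1) / r
Growth factor: (1 + 0.0758)^6 = 1.550205
Numerator: 1.550205 - 1 = 0.550205
FV = $3,500.00 * 0.550205 / 0.0758 = $25,405.26

$25,405.26


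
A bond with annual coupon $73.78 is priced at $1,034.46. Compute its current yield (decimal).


Formula: Current yield = annual coupon / price
Substituting: CY = $73.78 / $1,034.46
CY = 0.071322

0.071322


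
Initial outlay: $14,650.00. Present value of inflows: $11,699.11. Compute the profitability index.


Formula: PI = PV(cash flows) / initial investment
Substituting: PI = $11,699.11 / $14,650.00
PI = 0.7986

0.7986


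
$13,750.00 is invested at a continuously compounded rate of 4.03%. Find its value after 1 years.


Formula: FV = P * e^(r*t)
Exponent: r*t = 0.0403 * 1 = 0.0403
e^(0.0403) = 1.041123
FV = $13,750.00 * 1.041123 = $14,315.44

$14,315.44


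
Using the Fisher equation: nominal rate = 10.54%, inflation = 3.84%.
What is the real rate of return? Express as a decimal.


Formula: (1 + r_real) = (1 + r_nom) / (1 + inflation)
Substituting: (1 + r_real) = 1.1054 / 1.0384
(1 + r_real) = 1.064522
r_real = 1.064522 - 1 = 0.064522

0.064522


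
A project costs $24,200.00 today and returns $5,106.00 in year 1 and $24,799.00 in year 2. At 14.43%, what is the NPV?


Formula: NPV = C0 + C1/(1+r) + C2/(1+r)^2
Discount C1: $5,106.00 / (1 + 0.1443) = $4,462.12
Discount C2: $24,799.00 / (1 + 0.1443)^2 = $18,938.88
NPV = -$24,200.00 + $4,462.12 + $18,938.88 = -$799.00

-$799.00


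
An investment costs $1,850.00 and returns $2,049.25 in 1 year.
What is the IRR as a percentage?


Formula: IRR = C1/C0 - 1
Substituting: IRR = $2,049.25 / $1,850.00 - 1
Ratio: 1.107703 - 1 = 0.107703
IRR = 10.7703%

10.7703%


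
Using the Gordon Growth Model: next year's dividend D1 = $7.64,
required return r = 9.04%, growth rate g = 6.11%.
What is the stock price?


Formula: P = D1 / (r - g)
Spread: r - g = 0.0904 - 0.0611 = 0.0293
Substituting: P = $7.64 / 0.0293
P = $260.75

$260.75


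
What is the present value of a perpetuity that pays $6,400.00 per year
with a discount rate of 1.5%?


Formula: PV = C / r
Substituting: PV = $6,400.00 / 0.015
PV = $426,666.67

$426,666.67


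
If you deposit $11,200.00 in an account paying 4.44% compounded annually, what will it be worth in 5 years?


Formula: FV = P * (1 + r)^n
Substituting: FV = $11,200.00 * (1 + 0.0444)^5
Growth factor: (1.0444)^5 = 1.242608
FV = $11,200.00 * 1.242608 = $13,917.22

$13,917.22


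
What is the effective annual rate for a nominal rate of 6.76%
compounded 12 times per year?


Formula: EAR = (1 + r/m)^m - 1
Period rate: r/m = 0.0676 / 12 = 0.005633
Compounding: (1 + 0.005633)^12 = 1.069734
EAR = 1.069734 - 1 = 0.069734

0.069734


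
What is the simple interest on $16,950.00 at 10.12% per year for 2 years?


Formula: I = P * r * t
Substituting: I = $16,950.00 * 0.1012 * 2
Step: I = $16,950.00 * 0.2024
I = $3,430.68

$3,430.68


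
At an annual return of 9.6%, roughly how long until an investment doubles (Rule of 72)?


Formula: Years ≈ 72 / r
Substituting: Years ≈ 72 / 9.6
Years ≈ 7.5

7.5 years


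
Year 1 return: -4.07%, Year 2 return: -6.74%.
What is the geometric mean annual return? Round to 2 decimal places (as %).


Formula: Geometric mean = ((1+r1)*(1+r2))^(1/2) - 1
Product: (1 + -0.0407) * (1 + -0.0674) = 0.9593 * 0.9326 = 0.894643
Square root: 0.894643^0.5 = 0.945856
Geometric mean = 0.945856 - 1 = -0.054144
As percentage: -5.41%

-5.41%


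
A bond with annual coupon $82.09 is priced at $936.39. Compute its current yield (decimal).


Formula: Current yield = annual coupon / price
Substituting: CY = $82.09 / $936.39
CY = 0.087666

0.087666


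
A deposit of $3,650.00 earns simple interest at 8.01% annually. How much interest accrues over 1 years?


Formula: I = P * r * t
Substituting: I = $3,650.00 * 0.0801 * 1
Step: I = $3,650.00 * 0.0801
I = $292.37

$292.37


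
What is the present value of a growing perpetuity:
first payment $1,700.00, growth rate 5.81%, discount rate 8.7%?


Formula: PV = C / (r - g)
Spread: r - g = 0.087 - 0.0581 = 0.0289
Substituting: PV = $1,700.00 / 0.0289
PV = $58,823.53

$58,823.53


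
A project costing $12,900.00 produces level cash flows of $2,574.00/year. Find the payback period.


Formula: Payback = investment / annual cash flow
Substituting: Payback = $12,900.00 / $2,574.00
Payback = 5.0117 years

5.0117 years


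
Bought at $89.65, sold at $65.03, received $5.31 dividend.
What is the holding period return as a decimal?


Formula: HPR = (P1 - P0 + D) / P0
Gain: $65.03 - $89.65 + $5.31 = -$19.31
HPR = -$19.31 / $89.65 = -0.2154

-0.2154


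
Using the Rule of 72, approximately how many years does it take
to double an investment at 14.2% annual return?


Formula: Years ≈ 72 / r
Substituting: Years ≈ 72 / 14.2
Years ≈ 5.1

5.1 years


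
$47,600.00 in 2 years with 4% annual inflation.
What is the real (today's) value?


Formula: Real value = nominal / (1 + inflation)^years
Price level: (1 + 0.04)^2 = 1.0816
Real value = $47,600.00 / 1.0816 = $44,008.88

$44,008.88


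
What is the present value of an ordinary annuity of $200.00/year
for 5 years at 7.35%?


Formula: PV = PMT * (1 - (1+r)^(-n)) / r
Discount factor: (1 + 0.0735)^(-5) = 0.701439
Bracket: 1 - 0.701439 = 0.298561
PV = $200.00 * 0.298561 / 0.0735 = $812.41

$812.41


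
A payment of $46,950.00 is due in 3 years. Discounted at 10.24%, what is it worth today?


Formula: PV = FV / (1 + r)^n
Substituting: PV = $46,950.00 / (1 + 0.1024)^3
Discount factor: (1.1024)^3 = 1.339731
PV = $46,950.00 / 1.339731 = $35,044.35

$35,044.35


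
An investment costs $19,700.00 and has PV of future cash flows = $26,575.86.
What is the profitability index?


Formula: PI = PV(cash flows) / initial investment
Substituting: PI = $26,575.86 / $19,700.00
PI = 1.349

1.349


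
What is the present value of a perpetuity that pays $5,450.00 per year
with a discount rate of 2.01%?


Formula: PV = C / r
Substituting: PV = $5,450.00 / 0.0201
PV = $271,144.28

$271,144.28


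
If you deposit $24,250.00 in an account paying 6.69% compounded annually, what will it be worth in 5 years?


Formula: FV = P * (1 + r)^n
Substituting: FV = $24,250.00 * (1 + 0.0669)^5
Growth factor: (1.0669)^5 = 1.382352
FV = $24,250.00 * 1.382352 = $33,522.03

$33,522.03


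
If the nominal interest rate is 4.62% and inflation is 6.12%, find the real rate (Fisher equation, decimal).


Formula: (1 + r_real) = (1 + r_nom) / (1 + inflation)
Substituting: (1 + r_real) = 1.0462 / 1.0612
(1 + r_real) = 0.985865
r_real = 0.985865 - 1 = -0.014135

-0.014135


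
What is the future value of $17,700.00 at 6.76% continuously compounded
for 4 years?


Formula: FV = P * e^(r*t)
Exponent: r*t = 0.0676 * 4 = 0.2704
e^(0.2704) = 1.310489
FV = $17,700.00 * 1.310489 = $23,195.65

$23,195.65


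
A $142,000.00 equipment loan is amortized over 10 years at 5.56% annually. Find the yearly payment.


Formula: PMT = PV * r / (1 - (1+r)^(-n))
Denominator: 1 - (1 + 0.0556)^(-10) = 0.417888
Numerator: $142,000.00 * 0.0556 = 7895.2
PMT = 7895.2 / 0.417888 = $18,893.08

$18,893.08


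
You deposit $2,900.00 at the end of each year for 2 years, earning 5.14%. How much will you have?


Formula: FV = PMT * ((1+r)^n - 1) / r
Growth factor: (1 + 0.0514)^2 = 1.105442
Numerator: 1.105442 - 1 = 0.105442
FV = $2,900.00 * 0.105442 / 0.0514 = $5,949.06

$5,949.06


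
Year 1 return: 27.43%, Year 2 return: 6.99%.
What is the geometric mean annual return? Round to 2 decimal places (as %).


Formula: Geometric mean = ((1+r1)*(1+r2))^(1/2) - 1
Product: (1 + 0.2743) * (1 + 0.0699) = 1.2743 * 1.0699 = 1.363374
Square root: 1.363374^0.5 = 1.167636
Geometric mean = 1.167636 - 1 = 0.167636
As percentage: 16.76%

16.76%


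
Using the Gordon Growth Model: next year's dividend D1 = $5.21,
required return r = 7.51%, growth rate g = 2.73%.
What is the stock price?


Formula: P = D1 / (r - g)
Spread: r - g = 0.0751 - 0.0273 = 0.0478
Substituting: P = $5.21 / 0.0478
P = $109.00

$109.00


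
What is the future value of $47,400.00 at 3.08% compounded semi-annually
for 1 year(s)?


Formula: FV = P * (1 + r/m)^(m*t)
Period rate: r/m = 0.0308 / 2 = 0.0154
Total periods: m*t = 2 * 1 = 2
Growth factor: (1 + 0.0154)^2 = 1.031037
FV = $47,400.00 * 1.031037 = $48,871.16

$48,871.16


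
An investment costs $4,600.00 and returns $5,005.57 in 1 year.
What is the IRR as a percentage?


Formula: IRR = C1/C0 - 1
Substituting: IRR = $5,005.57 / $4,600.00 - 1
Ratio: 1.088167 - 1 = 0.088167
IRR = 8.8167%

8.8167%


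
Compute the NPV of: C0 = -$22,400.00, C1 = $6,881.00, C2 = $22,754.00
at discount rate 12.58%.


Formula: NPV = C0 + C1/(1+r) + C2/(1+r)^2
Discount C1: $6,881.00 / (1 + 0.1258) = $6,112.10
Discount C2: $22,754.00 / (1 + 0.1258)^2 = $17,952.93
NPV = -$22,400.00 + $6,112.10 + $17,952.93 = $1,665.03

$1,665.03


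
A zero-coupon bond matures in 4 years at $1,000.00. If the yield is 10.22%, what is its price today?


Formula: Price = FV / (1 + r)^n
Substituting: Price = $1,000.00 / (1 + 0.1022)^4
Discount factor: (1.1022)^4 = 1.475848
Price = $1,000.00 / 1.475848 = $677.58

$677.58


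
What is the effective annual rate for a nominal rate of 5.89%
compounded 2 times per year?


Formula: EAR = (1 + r/m)^m - 1
Period rate: r/m = 0.0589 / 2 = 0.02945
Compounding: (1 + 0.02945)^2 = 1.059767
EAR = 1.059767 - 1 = 0.059767

0.059767


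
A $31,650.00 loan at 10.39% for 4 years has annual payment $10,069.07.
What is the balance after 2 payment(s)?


Formula: Balance = PV*(1+r)^k - PMT*((1+r)^k - 1)/r
Growth: (1 + 0.1039)^2 = 1.218595
Accumulated factor: ((1+r)^k - 1)/r = 2.1039
Balance = $31,650.00 * 1.218595 - $10,069.07 * 2.1039
Balance = $17,384.22

$17,384.22


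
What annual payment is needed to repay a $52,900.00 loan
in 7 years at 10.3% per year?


Formula: PMT = PV * r / (1 - (1+r)^(-n))
Denominator: 1 - (1 + 0.103)^(-7) = 0.496533
Numerator: $52,900.00 * 0.103 = 5448.7
PMT = 5448.7 / 0.496533 = $10,973.50

$10,973.50


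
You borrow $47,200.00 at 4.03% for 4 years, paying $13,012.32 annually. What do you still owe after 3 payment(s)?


Formula: Balance = PV*(1+r)^k - PMT*((1+r)^k - 1)/r
Growth: (1 + 0.0403)^3 = 1.125838
Accumulated factor: ((1+r)^k - 1)/r = 3.122524
Balance = $47,200.00 * 1.125838 - $13,012.32 * 3.122524
Balance = $12,508.26

$12,508.26


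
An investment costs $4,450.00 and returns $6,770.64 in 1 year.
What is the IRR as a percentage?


Formula: IRR = C1/C0 - 1
Substituting: IRR = $6,770.64 / $4,450.00 - 1
Ratio: 1.521492 - 1 = 0.521492
IRR = 52.1492%

52.1492%


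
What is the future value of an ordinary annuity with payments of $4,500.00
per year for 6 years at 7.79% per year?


Formula: FV = PMT * ((1+r)^n - 1) / r
Growth factor: (1 + 0.0779)^6 = 1.568451
Numerator: 1.568451 - 1 = 0.568451
FV = $4,500.00 * 0.568451 / 0.0779 = $32,837.32

$32,837.32


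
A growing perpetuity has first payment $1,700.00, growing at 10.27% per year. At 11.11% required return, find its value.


Formula: PV = C / (r - g)
Spread: r - g = 0.1111 - 0.1027 = 0.0084
Substituting: PV = $1,700.00 / 0.0084
PV = $202,380.95

$202,380.95


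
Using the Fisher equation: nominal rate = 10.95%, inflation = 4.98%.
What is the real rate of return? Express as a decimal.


Formula: (1 + r_real) = (1 + r_nom) / (1 + inflation)
Substituting: (1 + r_real) = 1.1095 / 1.0498
(1 + r_real) = 1.056868
r_real = 1.056868 - 1 = 0.056868

0.056868


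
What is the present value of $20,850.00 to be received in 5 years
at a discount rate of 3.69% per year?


Formula: PV = FV / (1 + r)^n
Substituting: PV = $20,850.00 / (1 + 0.0369)^5
Discount factor: (1.0369)^5 = 1.198628
PV = $20,850.00 / 1.198628 = $17,394.89

$17,394.89


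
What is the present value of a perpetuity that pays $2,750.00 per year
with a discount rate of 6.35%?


Formula: PV = C / r
Substituting: PV = $2,750.00 / 0.0635
PV = $43,307.09

$43,307.09


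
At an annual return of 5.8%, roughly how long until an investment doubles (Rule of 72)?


Formula: Years ≈ 72 / r
Substituting: Years ≈ 72 / 5.8
Years ≈ 12.4

12.4 years


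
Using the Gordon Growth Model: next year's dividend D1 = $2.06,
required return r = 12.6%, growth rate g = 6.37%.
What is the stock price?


Formula: P = D1 / (r - g)
Spread: r - g = 0.126 - 0.0637 = 0.0623
Substituting: P = $2.06 / 0.0623
P = $33.07

$33.07


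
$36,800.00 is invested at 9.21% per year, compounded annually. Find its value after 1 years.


Formula: FV = P * (1 + r)^n
Substituting: FV = $36,800.00 * (1 + 0.0921)^1
Growth factor: (1.0921)^1 = 1.0921
FV = $36,800.00 * 1.0921 = $40,189.28

$40,189.28


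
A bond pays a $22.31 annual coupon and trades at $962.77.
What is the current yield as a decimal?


Formula: Current yield = annual coupon / price
Substituting: CY = $22.31 / $962.77
CY = 0.023173

0.023173


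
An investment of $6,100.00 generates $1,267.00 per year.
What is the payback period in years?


Formula: Payback = investment / annual cash flow
Substituting: Payback = $6,100.00 / $1,267.00
Payback = 4.8145 years

4.8145 years


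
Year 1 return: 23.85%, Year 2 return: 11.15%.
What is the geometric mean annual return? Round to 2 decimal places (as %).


Formula: Geometric mean = ((1+r1)*(1+r2))^(1/2) - 1
Product: (1 + 0.2385) * (1 + 0.1115) = 1.2385 * 1.1115 = 1.376593
Square root: 1.376593^0.5 = 1.173283
Geometric mean = 1.173283 - 1 = 0.173283
As percentage: 17.33%

17.33%


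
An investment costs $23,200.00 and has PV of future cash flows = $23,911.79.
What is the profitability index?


Formula: PI = PV(cash flows) / initial investment
Substituting: PI = $23,911.79 / $23,200.00
PI = 1.0307

1.0307


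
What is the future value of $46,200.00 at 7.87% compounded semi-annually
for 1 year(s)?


Formula: FV = P * (1 + r/m)^(m*t)
Period rate: r/m = 0.0787 / 2 = 0.03935
Total periods: m*t = 2 * 1 = 2
Growth factor: (1 + 0.03935)^2 = 1.080248
FV = $46,200.00 * 1.080248 = $49,907.48

$49,907.48


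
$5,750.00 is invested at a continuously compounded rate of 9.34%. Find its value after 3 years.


Formula: FV = P * e^(r*t)
Exponent: r*t = 0.0934 * 3 = 0.2802
e^(0.2802) = 1.323394
FV = $5,750.00 * 1.323394 = $7,609.52

$7,609.52


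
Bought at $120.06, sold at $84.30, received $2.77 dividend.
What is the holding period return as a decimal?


Formula: HPR = (P1 - P0 + D) / P0
Gain: $84.30 - $120.06 + $2.77 = -$32.99
HPR = -$32.99 / $120.06 = -0.2748

-0.2748


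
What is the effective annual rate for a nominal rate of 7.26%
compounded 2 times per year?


Formula: EAR = (1 + r/m)^m - 1
Period rate: r/m = 0.0726 / 2 = 0.0363
Compounding: (1 + 0.0363)^2 = 1.073918
EAR = 1.073918 - 1 = 0.073918

0.073918


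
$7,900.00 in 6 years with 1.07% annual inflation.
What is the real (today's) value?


Formula: Real value = nominal / (1 + inflation)^years
Price level: (1 + 0.0107)^6 = 1.065942
Real value = $7,900.00 / 1.065942 = $7,411.28

$7,411.28


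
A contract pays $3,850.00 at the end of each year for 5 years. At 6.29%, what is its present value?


Formula: PV = PMT * (1 - (1+r)^(-n)) / r
Discount factor: (1 + 0.0629)^(-5) = 0.73712
Bracket: 1 - 0.73712 = 0.26288
PV = $3,850.00 * 0.26288 / 0.0629 = $16,090.45

$16,090.45


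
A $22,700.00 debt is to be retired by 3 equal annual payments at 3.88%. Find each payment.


Formula: PMT = PV * r / (1 - (1+r)^(-n))
Denominator: 1 - (1 + 0.0388)^(-3) = 0.107919
Numerator: $22,700.00 * 0.0388 = 880.76
PMT = 880.76 / 0.107919 = $8,161.29

$8,161.29


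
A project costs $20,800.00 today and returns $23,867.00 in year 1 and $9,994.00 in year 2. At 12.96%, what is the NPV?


Formula: NPV = C0 + C1/(1+r) + C2/(1+r)^2
Discount C1: $23,867.00 / (1 + 0.1296) = $21,128.72
Discount C2: $9,994.00 / (1 + 0.1296)^2 = $7,832.31
NPV = -$20,800.00 + $21,128.72 + $7,832.31 = $8,161.03

$8,161.03


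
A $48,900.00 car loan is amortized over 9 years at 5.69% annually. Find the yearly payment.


Formula: PMT = PV * r / (1 - (1+r)^(-n))
Denominator: 1 - (1 + 0.0569)^(-9) = 0.392292
Numerator: $48,900.00 * 0.0569 = 2782.41
PMT = 2782.41 / 0.392292 = $7,092.70

$7,092.70


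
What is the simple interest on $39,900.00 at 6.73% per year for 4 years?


Formula: I = P * r * t
Substituting: I = $39,900.00 * 0.0673 * 4
Step: I = $39,900.00 * 0.2692
I = $10,741.08

$10,741.08


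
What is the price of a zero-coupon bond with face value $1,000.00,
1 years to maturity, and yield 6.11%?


Formula: Price = FV / (1 + r)^n
Substituting: Price = $1,000.00 / (1 + 0.0611)^1
Discount factor: (1.0611)^1 = 1.0611
Price = $1,000.00 / 1.0611 = $942.42

$942.42


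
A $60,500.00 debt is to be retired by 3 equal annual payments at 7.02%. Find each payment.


Formula: PMT = PV * r / (1 - (1+r)^(-n))
Denominator: 1 - (1 + 0.0702)^(-3) = 0.18416
Numerator: $60,500.00 * 0.0702 = 4247.1
PMT = 4247.1 / 0.18416 = $23,062.05

$23,062.05


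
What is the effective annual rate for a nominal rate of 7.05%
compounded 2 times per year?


Formula: EAR = (1 + r/m)^m - 1
Period rate: r/m = 0.0705 / 2 = 0.03525
Compounding: (1 + 0.03525)^2 = 1.071743
EAR = 1.071743 - 1 = 0.071743

0.071743


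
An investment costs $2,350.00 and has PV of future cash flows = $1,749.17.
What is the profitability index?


Formula: PI = PV(cash flows) / initial investment
Substituting: PI = $1,749.17 / $2,350.00
PI = 0.7443

0.7443


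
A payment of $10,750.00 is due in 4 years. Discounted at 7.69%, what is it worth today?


Formula: PV = FV / (1 + r)^n
Substituting: PV = $10,750.00 / (1 + 0.0769)^4
Discount factor: (1.0769)^4 = 1.344936
PV = $10,750.00 / 1.344936 = $7,992.95

$7,992.95


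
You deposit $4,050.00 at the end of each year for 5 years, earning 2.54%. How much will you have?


Formula: FV = PMT * ((1+r)^n - 1) / r
Growth factor: (1 + 0.0254)^5 = 1.133618
Numerator: 1.133618 - 1 = 0.133618
FV = $4,050.00 * 0.133618 / 0.0254 = $21,305.16

$21,305.16


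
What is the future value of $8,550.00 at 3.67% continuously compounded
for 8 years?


Formula: FV = P * e^(r*t)
Exponent: r*t = 0.0367 * 8 = 0.2936
e^(0.2936) = 1.341247
FV = $8,550.00 * 1.341247 = $11,467.66

$11,467.66


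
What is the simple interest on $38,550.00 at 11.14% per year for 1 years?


Formula: I = P * r * t
Substituting: I = $38,550.00 * 0.1114 * 1
Step: I = $38,550.00 * 0.1114
I = $4,294.47

$4,294.47


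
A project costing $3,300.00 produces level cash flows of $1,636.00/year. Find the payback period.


Formula: Payback = investment / annual cash flow
Substituting: Payback = $3,300.00 / $1,636.00
Payback = 2.0171 years

2.0171 years


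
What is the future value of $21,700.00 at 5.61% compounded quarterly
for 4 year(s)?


Formula: FV = P * (1 + r/m)^(m*t)
Period rate: r/m = 0.0561 / 4 = 0.014025
Total periods: m*t = 4 * 4 = 16
Growth factor: (1 + 0.014025)^16 = 1.249622
FV = $21,700.00 * 1.249622 = $27,116.79

$27,116.79


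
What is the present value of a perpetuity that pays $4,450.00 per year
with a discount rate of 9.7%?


Formula: PV = C / r
Substituting: PV = $4,450.00 / 0.097
PV = $45,876.29

$45,876.29


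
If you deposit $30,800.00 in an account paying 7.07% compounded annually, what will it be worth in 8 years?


Formula: FV = P * (1 + r)^n
Substituting: FV = $30,800.00 * (1 + 0.0707)^8
Growth factor: (1.0707)^8 = 1.727199
FV = $30,800.00 * 1.727199 = $53,197.73

$53,197.73


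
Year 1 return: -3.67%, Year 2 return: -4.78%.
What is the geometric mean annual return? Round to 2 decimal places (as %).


Formula: Geometric mean = ((1+r1)*(1+r2))^(1/2) - 1
Product: (1 + -0.0367) * (1 + -0.0478) = 0.9633 * 0.9522 = 0.917254
Square root: 0.917254^0.5 = 0.957734
Geometric mean = 0.957734 - 1 = -0.042266
As percentage: -4.23%

-4.23%


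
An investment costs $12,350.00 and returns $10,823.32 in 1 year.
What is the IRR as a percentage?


Formula: IRR = C1/C0 - 1
Substituting: IRR = $10,823.32 / $12,350.00 - 1
Ratio: 0.876382 - 1 = -0.123618
IRR = -12.3618%

-12.3618%


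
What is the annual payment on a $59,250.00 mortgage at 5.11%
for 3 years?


Formula: PMT = PV * r / (1 - (1+r)^(-n))
Denominator: 1 - (1 + 0.0511)^(-3) = 0.138872
Numerator: $59,250.00 * 0.0511 = 3027.675
PMT = 3027.675 / 0.138872 = $21,801.97

$21,801.97


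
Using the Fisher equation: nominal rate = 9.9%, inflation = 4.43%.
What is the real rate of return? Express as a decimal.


Formula: (1 + r_real) = (1 + r_nom) / (1 + inflation)
Substituting: (1 + r_real) = 1.099 / 1.0443
(1 + r_real) = 1.05238
r_real = 1.05238 - 1 = 0.05238

0.05238


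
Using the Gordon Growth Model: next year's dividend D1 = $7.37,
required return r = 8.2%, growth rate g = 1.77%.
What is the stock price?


Formula: P = D1 / (r - g)
Spread: r - g = 0.082 - 0.0177 = 0.0643
Substituting: P = $7.37 / 0.0643
P = $114.62

$114.62


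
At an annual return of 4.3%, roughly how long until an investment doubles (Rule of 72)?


Formula: Years ≈ 72 / r
Substituting: Years ≈ 72 / 4.3
Years ≈ 16.7

16.7 years


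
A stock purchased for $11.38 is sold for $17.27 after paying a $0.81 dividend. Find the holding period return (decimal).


Formula: HPR = (P1 - P0 + D) / P0
Gain: $17.27 - $11.38 + $0.81 = $6.70
HPR = $6.70 / $11.38 = 0.5888

0.5888


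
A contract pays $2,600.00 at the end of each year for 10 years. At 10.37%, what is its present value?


Formula: PV = PMT * (1 - (1+r)^(-n)) / r
Discount factor: (1 + 0.1037)^(-10) = 0.372812
Bracket: 1 - 0.372812 = 0.627188
PV = $2,600.00 * 0.627188 / 0.1037 = $15,725.07

$15,725.07


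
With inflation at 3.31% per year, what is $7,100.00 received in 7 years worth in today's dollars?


Formula: Real value = nominal / (1 + inflation)^years
Price level: (1 + 0.0331)^7 = 1.25602
Real value = $7,100.00 / 1.25602 = $5,652.78

$5,652.78


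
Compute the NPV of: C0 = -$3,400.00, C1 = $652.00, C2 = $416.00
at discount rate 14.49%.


Formula: NPV = C0 + C1/(1+r) + C2/(1+r)^2
Discount C1: $652.00 / (1 + 0.1449) = $569.48
Discount C2: $416.00 / (1 + 0.1449)^2 = $317.36
NPV = -$3,400.00 + $569.48 + $317.36 = -$2,513.15

-$2,513.15


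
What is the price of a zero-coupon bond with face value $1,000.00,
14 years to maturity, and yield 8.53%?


Formula: Price = FV / (1 + r)^n
Substituting: Price = $1,000.00 / (1 + 0.0853)^14
Discount factor: (1.0853)^14 = 3.145555
Price = $1,000.00 / 3.145555 = $317.91

$317.91


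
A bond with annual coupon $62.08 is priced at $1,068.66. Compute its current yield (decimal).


Formula: Current yield = annual coupon / price
Substituting: CY = $62.08 / $1,068.66
CY = 0.058091

0.058091


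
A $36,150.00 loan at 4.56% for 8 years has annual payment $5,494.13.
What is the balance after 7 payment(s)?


Formula: Balance = PV*(1+r)^k - PMT*((1+r)^k - 1)/r
Growth: (1 + 0.0456)^7 = 1.366341
Accumulated factor: ((1+r)^k - 1)/r = 8.033788
Balance = $36,150.00 * 1.366341 - $5,494.13 * 8.033788
Balance = $5,254.54

$5,254.54


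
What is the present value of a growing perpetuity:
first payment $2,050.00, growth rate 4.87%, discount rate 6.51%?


Formula: PV = C / (r - g)
Spread: r - g = 0.0651 - 0.0487 = 0.0164
Substituting: PV = $2,050.00 / 0.0164
PV = $125,000.00

$125,000.00


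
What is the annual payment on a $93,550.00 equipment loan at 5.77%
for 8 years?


Formula: PMT = PV * r / (1 - (1+r)^(-n))
Denominator: 1 - (1 + 0.0577)^(-8) = 0.36159
Numerator: $93,550.00 * 0.0577 = 5397.835
PMT = 5397.835 / 0.36159 = $14,928.07

$14,928.07


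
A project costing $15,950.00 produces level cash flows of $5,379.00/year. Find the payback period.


Formula: Payback = investment / annual cash flow
Substituting: Payback = $15,950.00 / $5,379.00
Payback = 2.9652 years

2.9652 years


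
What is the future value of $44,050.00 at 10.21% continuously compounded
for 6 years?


Formula: FV = P * e^(r*t)
Exponent: r*t = 0.1021 * 6 = 0.6126
e^(0.6126) = 1.845223
FV = $44,050.00 * 1.845223 = $81,282.06

$81,282.06


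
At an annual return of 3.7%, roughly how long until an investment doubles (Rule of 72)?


Formula: Years ≈ 72 / r
Substituting: Years ≈ 72 / 3.7
Years ≈ 19.5

19.5 years


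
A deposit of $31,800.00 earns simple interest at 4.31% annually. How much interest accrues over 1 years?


Formula: I = P * r * t
Substituting: I = $31,800.00 * 0.0431 * 1
Step: I = $31,800.00 * 0.0431
I = $1,370.58

$1,370.58


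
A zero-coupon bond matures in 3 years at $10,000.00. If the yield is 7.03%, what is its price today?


Formula: Price = FV / (1 + r)^n
Substituting: Price = $10,000.00 / (1 + 0.0703)^3
Discount factor: (1.0703)^3 = 1.226074
Price = $10,000.00 / 1.226074 = $8,156.12

$8,156.12


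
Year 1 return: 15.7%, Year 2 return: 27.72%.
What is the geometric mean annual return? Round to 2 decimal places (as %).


Formula: Geometric mean = ((1+r1)*(1+r2))^(1/2) - 1
Product: (1 + 0.157) * (1 + 0.2772) = 1.157 * 1.2772 = 1.47772
Square root: 1.47772^0.5 = 1.215615
Geometric mean = 1.215615 - 1 = 0.215615
As percentage: 21.56%

21.56%


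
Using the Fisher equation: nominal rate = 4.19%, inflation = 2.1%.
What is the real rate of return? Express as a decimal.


Formula: (1 + r_real) = (1 + r_nom) / (1 + inflation)
Substituting: (1 + r_real) = 1.0419 / 1.021
(1 + r_real) = 1.02047
r_real = 1.02047 - 1 = 0.02047

0.02047


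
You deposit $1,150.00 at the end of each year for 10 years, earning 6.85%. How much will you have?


Formula: FV = PMT * ((1+r)^n - 1) / r
Growth factor: (1 + 0.0685)^10 = 1.939748
Numerator: 1.939748 - 1 = 0.939748
FV = $1,150.00 * 0.939748 / 0.0685 = $15,776.79

$15,776.79


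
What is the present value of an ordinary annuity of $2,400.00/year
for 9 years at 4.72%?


Formula: PV = PMT * (1 - (1+r)^(-n)) / r
Discount factor: (1 + 0.0472)^(-9) = 0.660288
Bracket: 1 - 0.660288 = 0.339712
PV = $2,400.00 * 0.339712 / 0.0472 = $17,273.50

$17,273.50


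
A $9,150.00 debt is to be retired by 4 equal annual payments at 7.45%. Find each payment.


Formula: PMT = PV * r / (1 - (1+r)^(-n))
Denominator: 1 - (1 + 0.0745)^(-4) = 0.249805
Numerator: $9,150.00 * 0.0745 = 681.675
PMT = 681.675 / 0.249805 = $2,728.83

$2,728.83


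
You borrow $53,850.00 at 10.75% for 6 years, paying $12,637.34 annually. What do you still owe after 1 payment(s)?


Formula: Balance = PV*(1+r)^k - PMT*((1+r)^k - 1)/r
Growth: (1 + 0.1075)^1 = 1.1075
Accumulated factor: ((1+r)^k - 1)/r = 1.0
Balance = $53,850.00 * 1.1075 - $12,637.34 * 1.0
Balance = $47,001.54

$47,001.54


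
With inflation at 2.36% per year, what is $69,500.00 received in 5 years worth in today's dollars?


Formula: Real value = nominal / (1 + inflation)^years
Price level: (1 + 0.0236)^5 = 1.123703
Real value = $69,500.00 / 1.123703 = $61,849.10

$61,849.10


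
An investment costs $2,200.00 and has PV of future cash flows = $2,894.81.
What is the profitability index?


Formula: PI = PV(cash flows) / initial investment
Substituting: PI = $2,894.81 / $2,200.00
PI = 1.3158

1.3158


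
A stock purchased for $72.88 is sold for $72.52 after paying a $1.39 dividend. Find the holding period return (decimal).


Formula: HPR = (P1 - P0 + D) / P0
Gain: $72.52 - $72.88 + $1.39 = $1.03
HPR = $1.03 / $72.88 = 0.0141

0.0141


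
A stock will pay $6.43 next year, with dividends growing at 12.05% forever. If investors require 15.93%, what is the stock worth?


Formula: P = D1 / (r - g)
Spread: r - g = 0.1593 - 0.1205 = 0.0388
Substituting: P = $6.43 / 0.0388
P = $165.72

$165.72


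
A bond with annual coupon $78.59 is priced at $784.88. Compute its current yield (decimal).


Formula: Current yield = annual coupon / price
Substituting: CY = $78.59 / $784.88
CY = 0.10013

0.10013


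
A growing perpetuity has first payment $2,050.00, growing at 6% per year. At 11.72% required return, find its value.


Formula: PV = C / (r - g)
Spread: r - g = 0.1172 - 0.06 = 0.0572
Substituting: PV = $2,050.00 / 0.0572
PV = $35,839.16

$35,839.16


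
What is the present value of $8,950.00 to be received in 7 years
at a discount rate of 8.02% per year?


Formula: PV = FV / (1 + r)^n
Substituting: PV = $8,950.00 / (1 + 0.0802)^7
Discount factor: (1.0802)^7 = 1.716047
PV = $8,950.00 / 1.716047 = $5,215.47

$5,215.47


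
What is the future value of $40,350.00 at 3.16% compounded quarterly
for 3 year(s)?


Formula: FV = P * (1 + r/m)^(m*t)
Period rate: r/m = 0.0316 / 4 = 0.0079
Total periods: m*t = 4 * 3 = 12
Growth factor: (1 + 0.0079)^12 = 1.099029
FV = $40,350.00 * 1.099029 = $44,345.84

$44,345.84


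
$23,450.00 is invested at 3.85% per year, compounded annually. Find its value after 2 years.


Formula: FV = P * (1 + r)^n
Substituting: FV = $23,450.00 * (1 + 0.0385)^2
Growth factor: (1.0385)^2 = 1.078482
FV = $23,450.00 * 1.078482 = $25,290.41

$25,290.41


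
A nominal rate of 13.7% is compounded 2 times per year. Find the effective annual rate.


Formula: EAR = (1 + r/m)^m - 1
Period rate: r/m = 0.137 / 2 = 0.0685
Compounding: (1 + 0.0685)^2 = 1.141692
EAR = 1.141692 - 1 = 0.141692

0.141692


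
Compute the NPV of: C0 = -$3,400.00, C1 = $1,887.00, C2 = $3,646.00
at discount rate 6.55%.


Formula: NPV = C0 + C1/(1+r) + C2/(1+r)^2
Discount C1: $1,887.00 / (1 + 0.0655) = $1,771.00
Discount C2: $3,646.00 / (1 + 0.0655)^2 = $3,211.51
NPV = -$3,400.00 + $1,771.00 + $3,211.51 = $1,582.51

$1,582.51


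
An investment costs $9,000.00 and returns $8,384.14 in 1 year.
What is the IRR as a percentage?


Formula: IRR = C1/C0 - 1
Substituting: IRR = $8,384.14 / $9,000.00 - 1
Ratio: 0.931571 - 1 = -0.068429
IRR = -6.8429%

-6.8429%


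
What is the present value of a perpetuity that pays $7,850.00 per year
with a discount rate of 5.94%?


Formula: PV = C / r
Substituting: PV = $7,850.00 / 0.0594
PV = $132,154.88

$132,154.88


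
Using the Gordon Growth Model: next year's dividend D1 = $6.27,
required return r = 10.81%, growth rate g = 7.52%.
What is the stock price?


Formula: P = D1 / (r - g)
Spread: r - g = 0.1081 - 0.0752 = 0.0329
Substituting: P = $6.27 / 0.0329
P = $190.58

$190.58


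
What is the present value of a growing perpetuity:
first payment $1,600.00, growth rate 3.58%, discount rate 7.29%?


Formula: PV = C / (r - g)
Spread: r - g = 0.0729 - 0.0358 = 0.0371
Substituting: PV = $1,600.00 / 0.0371
PV = $43,126.68

$43,126.68


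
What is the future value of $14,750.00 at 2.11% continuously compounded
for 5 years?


Formula: FV = P * e^(r*t)
Exponent: r*t = 0.0211 * 5 = 0.1055
e^(0.1055) = 1.111266
FV = $14,750.00 * 1.111266 = $16,391.18

$16,391.18


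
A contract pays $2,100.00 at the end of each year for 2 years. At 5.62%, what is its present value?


Formula: PV = PMT * (1 - (1+r)^(-n)) / r
Discount factor: (1 + 0.0562)^(-2) = 0.896412
Bracket: 1 - 0.896412 = 0.103588
PV = $2,100.00 * 0.103588 / 0.0562 = $3,870.73

$3,870.73


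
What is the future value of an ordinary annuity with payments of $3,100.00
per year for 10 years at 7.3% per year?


Formula: FV = PMT * ((1+r)^n - 1) / r
Growth factor: (1 + 0.073)^10 = 2.023006
Numerator: 2.023006 - 1 = 1.023006
FV = $3,100.00 * 1.023006 / 0.073 = $43,442.73

$43,442.73


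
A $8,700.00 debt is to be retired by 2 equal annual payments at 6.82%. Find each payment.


Formula: PMT = PV * r / (1 - (1+r)^(-n))
Denominator: 1 - (1 + 0.0682)^(-2) = 0.123615
Numerator: $8,700.00 * 0.0682 = 593.34
PMT = 593.34 / 0.123615 = $4,799.90

$4,799.90


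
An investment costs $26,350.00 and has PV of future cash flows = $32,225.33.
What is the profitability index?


Formula: PI = PV(cash flows) / initial investment
Substituting: PI = $32,225.33 / $26,350.00
PI = 1.223

1.223


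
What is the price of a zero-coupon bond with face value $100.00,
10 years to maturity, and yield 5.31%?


Formula: Price = FV / (1 + r)^n
Substituting: Price = $100.00 / (1 + 0.0531)^10
Discount factor: (1.0531)^10 = 1.67763
Price = $100.00 / 1.67763 = $59.61

$59.61


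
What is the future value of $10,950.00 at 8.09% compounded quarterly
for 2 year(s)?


Formula: FV = P * (1 + r/m)^(m*t)
Period rate: r/m = 0.0809 / 4 = 0.020225
Total periods: m*t = 4 * 2 = 8
Growth factor: (1 + 0.020225)^8 = 1.173729
FV = $10,950.00 * 1.173729 = $12,852.33

$12,852.33


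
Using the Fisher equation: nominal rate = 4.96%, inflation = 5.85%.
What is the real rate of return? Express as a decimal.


Formula: (1 + r_real) = (1 + r_nom) / (1 + inflation)
Substituting: (1 + r_real) = 1.0496 / 1.0585
(1 + r_real) = 0.991592
r_real = 0.991592 - 1 = -0.008408

-0.008408


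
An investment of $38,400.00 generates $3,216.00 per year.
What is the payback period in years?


Formula: Payback = investment / annual cash flow
Substituting: Payback = $38,400.00 / $3,216.00
Payback = 11.9403 years

11.9403 years


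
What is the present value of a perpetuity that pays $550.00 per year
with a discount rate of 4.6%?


Formula: PV = C / r
Substituting: PV = $550.00 / 0.046
PV = $11,956.52

$11,956.52


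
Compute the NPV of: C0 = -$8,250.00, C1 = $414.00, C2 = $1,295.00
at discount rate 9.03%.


Formula: NPV = C0 + C1/(1+r) + C2/(1+r)^2
Discount C1: $414.00 / (1 + 0.0903) = $379.71
Discount C2: $1,295.00 / (1 + 0.0903)^2 = $1,089.38
NPV = -$8,250.00 + $379.71 + $1,089.38 = -$6,780.91

-$6,780.91


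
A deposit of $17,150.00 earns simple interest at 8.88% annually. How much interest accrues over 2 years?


Formula: I = P * r * t
Substituting: I = $17,150.00 * 0.0888 * 2
Step: I = $17,150.00 * 0.1776
I = $3,045.84

$3,045.84


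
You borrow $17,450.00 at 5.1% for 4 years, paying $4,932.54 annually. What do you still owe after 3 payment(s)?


Formula: Balance = PV*(1+r)^k - PMT*((1+r)^k - 1)/r
Growth: (1 + 0.051)^3 = 1.160936
Accumulated factor: ((1+r)^k - 1)/r = 3.155601
Balance = $17,450.00 * 1.160936 - $4,932.54 * 3.155601
Balance = $4,693.20

$4,693.20


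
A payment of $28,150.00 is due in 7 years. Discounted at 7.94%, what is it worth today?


Formula: PV = FV / (1 + r)^n
Substituting: PV = $28,150.00 / (1 + 0.0794)^7
Discount factor: (1.0794)^7 = 1.70717
PV = $28,150.00 / 1.70717 = $16,489.27

$16,489.27


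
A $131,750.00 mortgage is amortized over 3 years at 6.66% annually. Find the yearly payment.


Formula: PMT = PV * r / (1 - (1+r)^(-n))
Denominator: 1 - (1 + 0.0666)^(-3) = 0.175871
Numerator: $131,750.00 * 0.0666 = 8774.55
PMT = 8774.55 / 0.175871 = $49,892.00

$49,892.00


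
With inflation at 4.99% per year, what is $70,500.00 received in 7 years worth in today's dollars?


Formula: Real value = nominal / (1 + inflation)^years
Price level: (1 + 0.0499)^7 = 1.406163
Real value = $70,500.00 / 1.406163 = $50,136.45

$50,136.45


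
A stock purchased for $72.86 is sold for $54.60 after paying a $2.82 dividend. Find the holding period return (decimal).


Formula: HPR = (P1 - P0 + D) / P0
Gain: $54.60 - $72.86 + $2.82 = -$15.44
HPR = -$15.44 / $72.86 = -0.2119

-0.2119


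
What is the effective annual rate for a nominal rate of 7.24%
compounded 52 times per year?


Formula: EAR = (1 + r/m)^m - 1
Period rate: r/m = 0.0724 / 52 = 0.001392
Compounding: (1 + 0.001392)^52 = 1.075031
EAR = 1.075031 - 1 = 0.075031

0.075031


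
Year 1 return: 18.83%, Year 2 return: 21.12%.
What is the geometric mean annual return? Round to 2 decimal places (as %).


Formula: Geometric mean = ((1+r1)*(1+r2))^(1/2) - 1
Product: (1 + 0.1883) * (1 + 0.2112) = 1.1883 * 1.2112 = 1.439269
Square root: 1.439269^0.5 = 1.199695
Geometric mean = 1.199695 - 1 = 0.199695
As percentage: 19.97%

19.97%


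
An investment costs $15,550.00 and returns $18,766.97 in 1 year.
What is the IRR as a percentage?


Formula: IRR = C1/C0 - 1
Substituting: IRR = $18,766.97 / $15,550.00 - 1
Ratio: 1.206879 - 1 = 0.206879
IRR = 20.6879%

20.6879%


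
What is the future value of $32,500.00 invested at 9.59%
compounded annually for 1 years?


Formula: FV = P * (1 + r)^n
Substituting: FV = $32,500.00 * (1 + 0.0959)^1
Growth factor: (1.0959)^1 = 1.0959
FV = $32,500.00 * 1.0959 = $35,616.75

$35,616.75


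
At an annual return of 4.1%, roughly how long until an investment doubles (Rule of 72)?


Formula: Years ≈ 72 / r
Substituting: Years ≈ 72 / 4.1
Years ≈ 17.6

17.6 years


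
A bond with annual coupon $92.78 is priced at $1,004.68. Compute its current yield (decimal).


Formula: Current yield = annual coupon / price
Substituting: CY = $92.78 / $1,004.68
CY = 0.092348

0.092348


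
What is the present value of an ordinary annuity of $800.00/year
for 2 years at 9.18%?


Formula: PV = PMT * (1 - (1+r)^(-n)) / r
Discount factor: (1 + 0.0918)^(-2) = 0.838907
Bracket: 1 - 0.838907 = 0.161093
PV = $800.00 * 0.161093 / 0.0918 = $1,403.86

$1,403.86
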